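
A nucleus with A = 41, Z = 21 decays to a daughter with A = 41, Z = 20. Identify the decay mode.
ΔA = 0, ΔZ = -1 ⇒ beta-plus decay (β⁺) or electron capture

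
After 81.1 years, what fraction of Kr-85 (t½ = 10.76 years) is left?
N/N₀ = (1/2)^(t/t½) = 0.005384 = 0.538%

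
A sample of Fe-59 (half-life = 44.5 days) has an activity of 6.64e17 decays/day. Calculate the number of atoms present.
N = A/λ = 4.263e19 atoms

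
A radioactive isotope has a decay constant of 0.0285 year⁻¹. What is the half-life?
t½ = ln(2)/λ = 24.32 years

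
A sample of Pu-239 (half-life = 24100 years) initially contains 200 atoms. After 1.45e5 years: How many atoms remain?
N = N₀(1/2)^(t/t½) = 3.089 atoms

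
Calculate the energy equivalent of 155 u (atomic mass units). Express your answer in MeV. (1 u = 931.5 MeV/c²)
E = mc² = 1.444e5 MeV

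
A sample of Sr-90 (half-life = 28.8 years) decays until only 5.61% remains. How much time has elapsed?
t = t½ × log₂(N₀/N) = 119.7 years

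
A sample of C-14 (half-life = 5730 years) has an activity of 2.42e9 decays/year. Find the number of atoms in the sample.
N = A/λ = 2.001e13 atoms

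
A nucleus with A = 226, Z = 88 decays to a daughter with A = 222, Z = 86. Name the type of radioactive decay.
ΔA = -4, ΔZ = -2 ⇒ alpha decay (α)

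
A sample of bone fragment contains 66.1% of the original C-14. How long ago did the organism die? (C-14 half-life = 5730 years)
Age = t½ × log₂(1/ratio) = 3422 years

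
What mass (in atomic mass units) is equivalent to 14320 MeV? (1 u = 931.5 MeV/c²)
m = E/c² = 15.37 u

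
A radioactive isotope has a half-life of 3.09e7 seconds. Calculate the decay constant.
λ = ln(2)/t½ = 2.243e-8 second⁻¹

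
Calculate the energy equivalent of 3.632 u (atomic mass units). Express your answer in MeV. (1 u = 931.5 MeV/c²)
E = mc² = 3383 MeV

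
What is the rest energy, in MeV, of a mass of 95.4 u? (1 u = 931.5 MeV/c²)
E = mc² = 88870 MeV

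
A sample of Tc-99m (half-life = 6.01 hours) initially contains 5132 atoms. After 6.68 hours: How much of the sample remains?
N = N₀(1/2)^(t/t½) = 2375 atoms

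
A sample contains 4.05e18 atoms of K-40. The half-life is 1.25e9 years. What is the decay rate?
A = λN = 2.246e9 decays/year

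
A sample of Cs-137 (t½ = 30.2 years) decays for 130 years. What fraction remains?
N/N₀ = (1/2)^(t/t½) = 0.0506 = 5.06%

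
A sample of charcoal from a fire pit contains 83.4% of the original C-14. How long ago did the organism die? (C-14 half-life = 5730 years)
Age = t½ × log₂(1/ratio) = 1501 years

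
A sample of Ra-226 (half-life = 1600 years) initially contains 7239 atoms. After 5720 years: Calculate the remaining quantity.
N = N₀(1/2)^(t/t½) = 607.4 atoms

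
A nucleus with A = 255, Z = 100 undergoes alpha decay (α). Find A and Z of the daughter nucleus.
Daughter: A = 251, Z = 98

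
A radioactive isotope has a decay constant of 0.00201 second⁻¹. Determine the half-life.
t½ = ln(2)/λ = 344.8 seconds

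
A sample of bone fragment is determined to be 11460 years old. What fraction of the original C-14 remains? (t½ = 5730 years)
N/N₀ = (1/2)^(t/t½) = 0.25 = 25%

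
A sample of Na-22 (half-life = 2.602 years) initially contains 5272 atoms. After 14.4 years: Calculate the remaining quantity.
N = N₀(1/2)^(t/t½) = 113.8 atoms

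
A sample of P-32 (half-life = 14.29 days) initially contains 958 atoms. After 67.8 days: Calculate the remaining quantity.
N = N₀(1/2)^(t/t½) = 35.74 atoms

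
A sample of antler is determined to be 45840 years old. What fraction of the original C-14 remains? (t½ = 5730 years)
N/N₀ = (1/2)^(t/t½) = 0.003906 = 0.391%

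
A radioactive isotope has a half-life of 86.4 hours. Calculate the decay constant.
λ = ln(2)/t½ = 0.008023 hour⁻¹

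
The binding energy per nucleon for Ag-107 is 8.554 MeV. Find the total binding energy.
B.E. = 8.554 × 107 = 915.3 MeV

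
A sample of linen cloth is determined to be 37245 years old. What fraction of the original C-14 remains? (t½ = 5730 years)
N/N₀ = (1/2)^(t/t½) = 0.01105 = 1.1%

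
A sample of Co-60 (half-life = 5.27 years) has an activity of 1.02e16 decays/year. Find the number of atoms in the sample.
N = A/λ = 7.755e16 atoms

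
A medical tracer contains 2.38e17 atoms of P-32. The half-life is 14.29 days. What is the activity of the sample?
A = λN = 1.154e16 decays/day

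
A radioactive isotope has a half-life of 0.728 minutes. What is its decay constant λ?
λ = ln(2)/t½ = 0.9521 minute⁻¹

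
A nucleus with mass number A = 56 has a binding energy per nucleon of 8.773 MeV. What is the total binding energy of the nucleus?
B.E. = 8.773 × 56 = 491.3 MeV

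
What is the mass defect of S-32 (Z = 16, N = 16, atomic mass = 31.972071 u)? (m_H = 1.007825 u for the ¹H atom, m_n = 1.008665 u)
Δm = Z·m_H + N·m_n − M = 0.2918 u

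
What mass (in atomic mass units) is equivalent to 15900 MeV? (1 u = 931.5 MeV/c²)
m = E/c² = 17.07 u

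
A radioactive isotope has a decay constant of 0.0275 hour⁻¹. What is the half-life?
t½ = ln(2)/λ = 25.21 hours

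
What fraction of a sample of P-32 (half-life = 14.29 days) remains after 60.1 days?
N/N₀ = (1/2)^(t/t½) = 0.05419 = 5.42%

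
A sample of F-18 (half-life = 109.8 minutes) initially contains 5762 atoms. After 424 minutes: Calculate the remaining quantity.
N = N₀(1/2)^(t/t½) = 396.4 atoms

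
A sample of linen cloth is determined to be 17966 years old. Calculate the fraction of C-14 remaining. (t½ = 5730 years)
N/N₀ = (1/2)^(t/t½) = 0.1138 = 11.4%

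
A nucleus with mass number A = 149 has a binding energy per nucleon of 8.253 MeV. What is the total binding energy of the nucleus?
B.E. = 8.253 × 149 = 1230 MeV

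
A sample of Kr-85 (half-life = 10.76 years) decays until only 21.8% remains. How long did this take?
t = t½ × log₂(N₀/N) = 23.65 years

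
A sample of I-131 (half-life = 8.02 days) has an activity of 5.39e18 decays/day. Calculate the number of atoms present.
N = A/λ = 6.236e19 atoms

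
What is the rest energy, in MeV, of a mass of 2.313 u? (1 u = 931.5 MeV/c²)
E = mc² = 2155 MeV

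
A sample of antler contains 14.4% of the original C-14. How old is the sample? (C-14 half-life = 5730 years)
Age = t½ × log₂(1/ratio) = 16020 years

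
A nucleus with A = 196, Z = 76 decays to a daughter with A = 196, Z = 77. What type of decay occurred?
ΔA = 0, ΔZ = +1 ⇒ beta-minus decay (β⁻)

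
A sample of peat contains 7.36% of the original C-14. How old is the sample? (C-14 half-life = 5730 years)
Age = t½ × log₂(1/ratio) = 21570 years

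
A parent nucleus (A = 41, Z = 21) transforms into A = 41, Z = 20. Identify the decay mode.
ΔA = 0, ΔZ = -1 ⇒ beta-plus decay (β⁺) or electron capture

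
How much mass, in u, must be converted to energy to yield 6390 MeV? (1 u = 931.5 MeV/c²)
m = E/c² = 6.86 u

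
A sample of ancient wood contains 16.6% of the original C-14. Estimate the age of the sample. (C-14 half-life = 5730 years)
Age = t½ × log₂(1/ratio) = 14840 years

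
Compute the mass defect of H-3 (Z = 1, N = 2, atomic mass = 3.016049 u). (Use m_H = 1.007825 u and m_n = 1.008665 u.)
Δm = Z·m_H + N·m_n − M = 0.009106 u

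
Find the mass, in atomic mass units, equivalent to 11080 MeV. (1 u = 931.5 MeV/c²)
m = E/c² = 11.89 u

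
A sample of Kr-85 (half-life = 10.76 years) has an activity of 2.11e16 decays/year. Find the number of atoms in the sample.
N = A/λ = 3.275e17 atoms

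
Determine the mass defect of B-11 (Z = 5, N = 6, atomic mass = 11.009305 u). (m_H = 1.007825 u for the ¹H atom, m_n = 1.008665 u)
Δm = Z·m_H + N·m_n − M = 0.08181 u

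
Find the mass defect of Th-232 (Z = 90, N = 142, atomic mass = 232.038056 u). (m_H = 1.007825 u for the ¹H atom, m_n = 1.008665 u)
Δm = Z·m_H + N·m_n − M = 1.897 u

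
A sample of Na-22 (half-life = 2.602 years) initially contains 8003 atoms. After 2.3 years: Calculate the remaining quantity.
N = N₀(1/2)^(t/t½) = 4337 atoms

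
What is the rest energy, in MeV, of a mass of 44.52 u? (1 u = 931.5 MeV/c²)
E = mc² = 41470 MeV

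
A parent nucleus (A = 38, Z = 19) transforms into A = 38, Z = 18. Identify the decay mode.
ΔA = 0, ΔZ = -1 ⇒ beta-plus decay (β⁺) or electron capture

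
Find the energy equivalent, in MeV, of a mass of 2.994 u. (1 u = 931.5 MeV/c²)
E = mc² = 2789 MeV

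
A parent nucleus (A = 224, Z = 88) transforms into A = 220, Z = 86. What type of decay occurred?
ΔA = -4, ΔZ = -2 ⇒ alpha decay (α)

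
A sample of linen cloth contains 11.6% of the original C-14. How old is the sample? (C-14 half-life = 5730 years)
Age = t½ × log₂(1/ratio) = 17810 years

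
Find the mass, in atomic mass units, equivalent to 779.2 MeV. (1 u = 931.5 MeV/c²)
m = E/c² = 0.8365 u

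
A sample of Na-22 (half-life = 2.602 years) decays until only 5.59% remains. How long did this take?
t = t½ × log₂(N₀/N) = 10.83 years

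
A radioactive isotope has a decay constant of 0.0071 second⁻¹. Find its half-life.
t½ = ln(2)/λ = 97.63 seconds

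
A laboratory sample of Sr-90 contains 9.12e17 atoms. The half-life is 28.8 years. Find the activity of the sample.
A = λN = 2.195e16 decays/year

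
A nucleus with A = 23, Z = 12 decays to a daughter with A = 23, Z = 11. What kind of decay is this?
ΔA = 0, ΔZ = -1 ⇒ beta-plus decay (β⁺) or electron capture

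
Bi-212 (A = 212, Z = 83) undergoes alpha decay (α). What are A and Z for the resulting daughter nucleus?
Daughter: A = 208, Z = 81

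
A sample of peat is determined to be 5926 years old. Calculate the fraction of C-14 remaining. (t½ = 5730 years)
N/N₀ = (1/2)^(t/t½) = 0.4883 = 48.8%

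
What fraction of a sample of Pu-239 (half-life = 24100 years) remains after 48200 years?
N/N₀ = (1/2)^(t/t½) = 0.25 = 25%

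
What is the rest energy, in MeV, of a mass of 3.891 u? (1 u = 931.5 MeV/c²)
E = mc² = 3624 MeV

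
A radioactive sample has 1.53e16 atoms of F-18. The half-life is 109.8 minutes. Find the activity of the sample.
A = λN = 9.659e13 decays/minute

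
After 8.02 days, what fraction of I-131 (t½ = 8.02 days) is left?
N/N₀ = (1/2)^(t/t½) = 0.5 = 50%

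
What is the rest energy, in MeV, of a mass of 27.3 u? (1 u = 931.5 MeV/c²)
E = mc² = 25430 MeV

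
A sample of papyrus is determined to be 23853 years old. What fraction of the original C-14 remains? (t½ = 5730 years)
N/N₀ = (1/2)^(t/t½) = 0.05583 = 5.58%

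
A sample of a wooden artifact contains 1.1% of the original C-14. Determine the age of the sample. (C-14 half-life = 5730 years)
Age = t½ × log₂(1/ratio) = 37280 years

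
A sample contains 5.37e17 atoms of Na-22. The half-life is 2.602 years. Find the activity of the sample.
A = λN = 1.431e17 decays/year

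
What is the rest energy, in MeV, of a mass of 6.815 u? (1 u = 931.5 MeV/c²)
E = mc² = 6348 MeV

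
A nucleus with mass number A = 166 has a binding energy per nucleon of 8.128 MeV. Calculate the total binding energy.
B.E. = 8.128 × 166 = 1349 MeV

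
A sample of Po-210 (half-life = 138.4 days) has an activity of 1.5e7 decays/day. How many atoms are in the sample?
N = A/λ = 2.995e9 atoms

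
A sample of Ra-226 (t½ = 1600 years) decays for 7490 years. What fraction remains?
N/N₀ = (1/2)^(t/t½) = 0.03898 = 3.9%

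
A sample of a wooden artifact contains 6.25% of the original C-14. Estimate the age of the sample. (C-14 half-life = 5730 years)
Age = t½ × log₂(1/ratio) = 22920 years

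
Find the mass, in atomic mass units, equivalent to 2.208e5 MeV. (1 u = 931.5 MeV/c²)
m = E/c² = 237 u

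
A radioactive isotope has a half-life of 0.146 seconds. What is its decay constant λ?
λ = ln(2)/t½ = 4.748 second⁻¹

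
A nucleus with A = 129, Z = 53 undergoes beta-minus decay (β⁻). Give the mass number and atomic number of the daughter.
Daughter: A = 129, Z = 54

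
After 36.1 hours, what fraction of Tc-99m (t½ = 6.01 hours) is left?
N/N₀ = (1/2)^(t/t½) = 0.01555 = 1.56%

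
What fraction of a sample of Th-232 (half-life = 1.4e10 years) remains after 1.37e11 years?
N/N₀ = (1/2)^(t/t½) = 0.001133 = 0.113%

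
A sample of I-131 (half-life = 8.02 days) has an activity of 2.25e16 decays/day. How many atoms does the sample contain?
N = A/λ = 2.603e17 atoms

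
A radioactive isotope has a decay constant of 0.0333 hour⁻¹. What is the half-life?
t½ = ln(2)/λ = 20.82 hours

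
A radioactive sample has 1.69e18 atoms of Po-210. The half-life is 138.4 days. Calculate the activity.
A = λN = 8.464e15 decays/day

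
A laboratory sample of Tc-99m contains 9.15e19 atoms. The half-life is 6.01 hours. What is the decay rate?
A = λN = 1.055e19 decays/hour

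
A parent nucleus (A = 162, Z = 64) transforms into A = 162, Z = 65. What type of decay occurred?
ΔA = 0, ΔZ = +1 ⇒ beta-minus decay (β⁻)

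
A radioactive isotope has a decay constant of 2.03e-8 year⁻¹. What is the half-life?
t½ = ln(2)/λ = 3.415e7 years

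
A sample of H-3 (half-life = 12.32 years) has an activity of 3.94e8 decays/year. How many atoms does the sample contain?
N = A/λ = 7.003e9 atoms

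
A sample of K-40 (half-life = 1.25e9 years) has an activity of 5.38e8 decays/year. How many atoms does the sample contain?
N = A/λ = 9.702e17 atoms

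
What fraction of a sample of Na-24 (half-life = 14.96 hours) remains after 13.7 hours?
N/N₀ = (1/2)^(t/t½) = 0.5301 = 53%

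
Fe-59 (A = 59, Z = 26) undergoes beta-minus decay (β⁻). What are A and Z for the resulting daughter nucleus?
Daughter: A = 59, Z = 27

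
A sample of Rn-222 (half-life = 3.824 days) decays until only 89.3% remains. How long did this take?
t = t½ × log₂(N₀/N) = 0.6243 days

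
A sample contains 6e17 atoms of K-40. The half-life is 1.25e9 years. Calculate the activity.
A = λN = 3.327e8 decays/year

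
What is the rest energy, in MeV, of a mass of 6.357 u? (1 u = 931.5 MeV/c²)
E = mc² = 5922 MeV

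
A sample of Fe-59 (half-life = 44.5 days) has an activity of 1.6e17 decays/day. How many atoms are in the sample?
N = A/λ = 1.027e19 atoms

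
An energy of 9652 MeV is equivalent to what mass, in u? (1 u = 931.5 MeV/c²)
m = E/c² = 10.36 u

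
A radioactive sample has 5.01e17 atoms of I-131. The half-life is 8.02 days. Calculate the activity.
A = λN = 4.33e16 decays/day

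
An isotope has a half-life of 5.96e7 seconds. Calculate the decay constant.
λ = ln(2)/t½ = 1.163e-8 second⁻¹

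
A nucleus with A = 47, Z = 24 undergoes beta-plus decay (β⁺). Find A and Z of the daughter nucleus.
Daughter: A = 47, Z = 23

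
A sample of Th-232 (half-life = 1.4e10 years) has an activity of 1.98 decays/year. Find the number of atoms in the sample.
N = A/λ = 3.999e10 atoms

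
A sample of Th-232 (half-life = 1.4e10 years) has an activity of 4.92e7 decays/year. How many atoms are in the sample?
N = A/λ = 9.937e17 atoms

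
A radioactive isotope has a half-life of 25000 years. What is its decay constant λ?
λ = ln(2)/t½ = 2.773e-5 year⁻¹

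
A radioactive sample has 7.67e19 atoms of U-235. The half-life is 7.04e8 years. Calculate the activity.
A = λN = 7.552e10 decays/year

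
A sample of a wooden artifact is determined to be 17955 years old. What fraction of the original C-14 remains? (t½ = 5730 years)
N/N₀ = (1/2)^(t/t½) = 0.114 = 11.4%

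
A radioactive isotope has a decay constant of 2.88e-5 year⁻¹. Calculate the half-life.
t½ = ln(2)/λ = 24070 years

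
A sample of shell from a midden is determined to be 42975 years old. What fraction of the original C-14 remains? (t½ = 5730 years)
N/N₀ = (1/2)^(t/t½) = 0.005524 = 0.552%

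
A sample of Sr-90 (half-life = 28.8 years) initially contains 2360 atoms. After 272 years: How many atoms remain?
N = N₀(1/2)^(t/t½) = 3.387 atoms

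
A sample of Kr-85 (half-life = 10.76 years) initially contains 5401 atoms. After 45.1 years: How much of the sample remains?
N = N₀(1/2)^(t/t½) = 295.6 atoms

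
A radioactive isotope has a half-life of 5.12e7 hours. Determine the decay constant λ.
λ = ln(2)/t½ = 1.354e-8 hour⁻¹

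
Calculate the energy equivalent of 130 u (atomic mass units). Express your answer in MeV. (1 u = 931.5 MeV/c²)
E = mc² = 1.211e5 MeV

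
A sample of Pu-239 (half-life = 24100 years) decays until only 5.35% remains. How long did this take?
t = t½ × log₂(N₀/N) = 1.018e5 years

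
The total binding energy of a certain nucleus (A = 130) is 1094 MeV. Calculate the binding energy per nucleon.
B.E./A = 1094/130 = 8.415 MeV/nucleon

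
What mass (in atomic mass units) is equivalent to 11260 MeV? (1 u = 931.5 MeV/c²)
m = E/c² = 12.09 u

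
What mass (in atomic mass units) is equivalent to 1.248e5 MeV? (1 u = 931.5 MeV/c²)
m = E/c² = 134 u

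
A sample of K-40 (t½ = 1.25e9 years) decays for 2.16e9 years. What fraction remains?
N/N₀ = (1/2)^(t/t½) = 0.3019 = 30.2%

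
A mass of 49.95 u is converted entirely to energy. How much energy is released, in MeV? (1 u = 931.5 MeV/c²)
E = mc² = 46530 MeV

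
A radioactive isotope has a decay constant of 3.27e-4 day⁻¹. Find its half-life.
t½ = ln(2)/λ = 2120 days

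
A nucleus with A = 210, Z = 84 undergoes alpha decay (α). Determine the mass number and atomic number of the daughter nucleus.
Daughter: A = 206, Z = 82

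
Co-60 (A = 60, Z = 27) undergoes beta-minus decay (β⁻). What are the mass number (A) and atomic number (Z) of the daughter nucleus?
Daughter: A = 60, Z = 28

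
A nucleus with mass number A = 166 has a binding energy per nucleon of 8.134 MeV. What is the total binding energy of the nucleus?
B.E. = 8.134 × 166 = 1350 MeV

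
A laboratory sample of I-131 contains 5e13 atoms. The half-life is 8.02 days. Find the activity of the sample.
A = λN = 4.321e12 decays/day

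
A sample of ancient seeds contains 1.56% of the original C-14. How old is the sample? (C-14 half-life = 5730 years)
Age = t½ × log₂(1/ratio) = 34390 years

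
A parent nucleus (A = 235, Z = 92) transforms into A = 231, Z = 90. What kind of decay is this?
ΔA = -4, ΔZ = -2 ⇒ alpha decay (α)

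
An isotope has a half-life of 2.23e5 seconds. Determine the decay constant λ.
λ = ln(2)/t½ = 3.108e-6 second⁻¹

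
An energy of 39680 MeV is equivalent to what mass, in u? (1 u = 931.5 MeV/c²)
m = E/c² = 42.6 u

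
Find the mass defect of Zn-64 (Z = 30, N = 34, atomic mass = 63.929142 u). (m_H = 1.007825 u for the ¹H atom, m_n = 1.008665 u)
Δm = Z·m_H + N·m_n − M = 0.6002 u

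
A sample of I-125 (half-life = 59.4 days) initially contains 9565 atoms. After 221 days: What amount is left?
N = N₀(1/2)^(t/t½) = 725.6 atoms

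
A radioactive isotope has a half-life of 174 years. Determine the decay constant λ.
λ = ln(2)/t½ = 0.003984 year⁻¹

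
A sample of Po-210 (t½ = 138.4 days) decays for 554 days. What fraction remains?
N/N₀ = (1/2)^(t/t½) = 0.06237 = 6.24%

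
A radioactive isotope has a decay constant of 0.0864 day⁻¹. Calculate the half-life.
t½ = ln(2)/λ = 8.023 days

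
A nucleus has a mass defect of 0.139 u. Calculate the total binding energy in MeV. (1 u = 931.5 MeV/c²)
B.E. = Δm × 931.5 = 129.5 MeV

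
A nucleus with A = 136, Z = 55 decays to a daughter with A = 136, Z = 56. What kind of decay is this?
ΔA = 0, ΔZ = +1 ⇒ beta-minus decay (β⁻)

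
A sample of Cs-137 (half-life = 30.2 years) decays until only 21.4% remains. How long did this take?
t = t½ × log₂(N₀/N) = 67.17 years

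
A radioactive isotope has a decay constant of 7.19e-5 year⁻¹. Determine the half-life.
t½ = ln(2)/λ = 9640 years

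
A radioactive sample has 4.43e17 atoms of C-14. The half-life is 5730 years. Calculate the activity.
A = λN = 5.359e13 decays/year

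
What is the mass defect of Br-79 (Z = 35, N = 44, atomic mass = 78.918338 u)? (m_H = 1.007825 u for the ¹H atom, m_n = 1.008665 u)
Δm = Z·m_H + N·m_n − M = 0.7368 u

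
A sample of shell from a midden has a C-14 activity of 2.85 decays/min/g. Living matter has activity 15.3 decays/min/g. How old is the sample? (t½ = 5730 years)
Age = t½ × log₂(A₀/A) = 13890 years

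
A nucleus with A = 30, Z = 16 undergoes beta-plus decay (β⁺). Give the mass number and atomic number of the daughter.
Daughter: A = 30, Z = 15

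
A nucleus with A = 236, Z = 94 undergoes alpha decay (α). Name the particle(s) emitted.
α particle = ⁴₂He (2 protons + 2 neutrons)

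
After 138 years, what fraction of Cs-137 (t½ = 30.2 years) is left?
N/N₀ = (1/2)^(t/t½) = 0.04211 = 4.21%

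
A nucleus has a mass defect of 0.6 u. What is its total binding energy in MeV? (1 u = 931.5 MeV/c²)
B.E. = Δm × 931.5 = 558.9 MeV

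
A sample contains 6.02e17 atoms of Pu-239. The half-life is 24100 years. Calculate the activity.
A = λN = 1.731e13 decays/year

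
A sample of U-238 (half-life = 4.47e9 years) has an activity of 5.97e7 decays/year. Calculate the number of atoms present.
N = A/λ = 3.85e17 atoms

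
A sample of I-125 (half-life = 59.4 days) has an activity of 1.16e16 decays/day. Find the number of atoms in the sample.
N = A/λ = 9.941e17 atoms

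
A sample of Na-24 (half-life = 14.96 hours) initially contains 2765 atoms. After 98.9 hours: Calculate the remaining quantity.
N = N₀(1/2)^(t/t½) = 28.29 atoms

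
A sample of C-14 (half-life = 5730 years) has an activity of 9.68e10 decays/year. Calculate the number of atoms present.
N = A/λ = 8.002e14 atoms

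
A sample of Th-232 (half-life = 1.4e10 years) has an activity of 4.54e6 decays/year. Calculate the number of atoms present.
N = A/λ = 9.17e16 atoms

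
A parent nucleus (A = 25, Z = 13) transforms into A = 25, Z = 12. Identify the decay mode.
ΔA = 0, ΔZ = -1 ⇒ beta-plus decay (β⁺) or electron capture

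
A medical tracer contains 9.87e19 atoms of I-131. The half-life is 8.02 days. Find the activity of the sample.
A = λN = 8.53e18 decays/day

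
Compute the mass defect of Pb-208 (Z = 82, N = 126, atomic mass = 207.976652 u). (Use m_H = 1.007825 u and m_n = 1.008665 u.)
Δm = Z·m_H + N·m_n − M = 1.757 u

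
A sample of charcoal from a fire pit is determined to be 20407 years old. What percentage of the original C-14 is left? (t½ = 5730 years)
N/N₀ = (1/2)^(t/t½) = 0.0847 = 8.47%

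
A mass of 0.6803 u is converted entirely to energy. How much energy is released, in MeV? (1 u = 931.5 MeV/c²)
E = mc² = 633.7 MeV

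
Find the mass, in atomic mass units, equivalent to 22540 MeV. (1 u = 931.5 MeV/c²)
m = E/c² = 24.2 u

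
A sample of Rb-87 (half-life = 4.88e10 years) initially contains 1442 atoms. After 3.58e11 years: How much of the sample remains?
N = N₀(1/2)^(t/t½) = 8.925 atoms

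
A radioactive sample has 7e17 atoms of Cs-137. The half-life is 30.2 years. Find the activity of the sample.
A = λN = 1.607e16 decays/year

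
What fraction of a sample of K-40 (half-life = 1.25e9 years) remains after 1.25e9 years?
N/N₀ = (1/2)^(t/t½) = 0.5 = 50%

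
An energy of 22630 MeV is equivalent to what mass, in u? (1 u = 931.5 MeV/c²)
m = E/c² = 24.29 u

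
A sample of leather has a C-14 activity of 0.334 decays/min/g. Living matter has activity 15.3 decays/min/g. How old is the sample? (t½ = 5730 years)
Age = t½ × log₂(A₀/A) = 31620 years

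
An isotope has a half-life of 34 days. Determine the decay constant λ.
λ = ln(2)/t½ = 0.02039 day⁻¹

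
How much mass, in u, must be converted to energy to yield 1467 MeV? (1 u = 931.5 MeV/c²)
m = E/c² = 1.575 u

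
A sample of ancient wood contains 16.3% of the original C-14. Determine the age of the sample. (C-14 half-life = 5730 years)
Age = t½ × log₂(1/ratio) = 15000 years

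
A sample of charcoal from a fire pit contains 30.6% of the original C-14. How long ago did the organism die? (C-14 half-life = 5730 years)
Age = t½ × log₂(1/ratio) = 9789 years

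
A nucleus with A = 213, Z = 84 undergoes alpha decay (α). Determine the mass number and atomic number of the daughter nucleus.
Daughter: A = 209, Z = 82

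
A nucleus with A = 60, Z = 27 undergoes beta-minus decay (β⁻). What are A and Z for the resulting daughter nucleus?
Daughter: A = 60, Z = 28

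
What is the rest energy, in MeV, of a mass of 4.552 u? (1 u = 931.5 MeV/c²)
E = mc² = 4240 MeV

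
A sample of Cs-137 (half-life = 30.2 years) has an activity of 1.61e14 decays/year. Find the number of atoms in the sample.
N = A/λ = 7.015e15 atoms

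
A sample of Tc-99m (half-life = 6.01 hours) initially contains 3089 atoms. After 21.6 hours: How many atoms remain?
N = N₀(1/2)^(t/t½) = 255.8 atoms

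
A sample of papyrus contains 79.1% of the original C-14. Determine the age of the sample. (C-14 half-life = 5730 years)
Age = t½ × log₂(1/ratio) = 1938 years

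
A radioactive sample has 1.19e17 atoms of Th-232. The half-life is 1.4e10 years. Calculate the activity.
A = λN = 5.892e6 decays/year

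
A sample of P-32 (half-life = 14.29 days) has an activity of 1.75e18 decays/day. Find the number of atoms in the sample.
N = A/λ = 3.608e19 atoms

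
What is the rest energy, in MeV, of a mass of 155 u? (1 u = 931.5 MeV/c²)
E = mc² = 1.444e5 MeV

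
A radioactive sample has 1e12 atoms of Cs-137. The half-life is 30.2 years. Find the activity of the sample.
A = λN = 2.295e10 decays/year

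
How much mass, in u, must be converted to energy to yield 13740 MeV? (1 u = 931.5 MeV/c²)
m = E/c² = 14.75 u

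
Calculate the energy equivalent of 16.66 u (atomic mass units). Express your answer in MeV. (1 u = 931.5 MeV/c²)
E = mc² = 15520 MeV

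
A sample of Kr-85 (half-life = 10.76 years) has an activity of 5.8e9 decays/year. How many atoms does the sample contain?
N = A/λ = 9.004e10 atoms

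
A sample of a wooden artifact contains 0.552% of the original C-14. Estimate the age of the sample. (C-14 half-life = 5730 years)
Age = t½ × log₂(1/ratio) = 42980 years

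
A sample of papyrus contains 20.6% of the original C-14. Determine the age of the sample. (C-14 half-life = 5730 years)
Age = t½ × log₂(1/ratio) = 13060 years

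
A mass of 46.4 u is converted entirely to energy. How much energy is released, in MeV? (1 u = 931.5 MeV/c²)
E = mc² = 43220 MeV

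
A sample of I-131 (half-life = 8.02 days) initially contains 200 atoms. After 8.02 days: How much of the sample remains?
N = N₀(1/2)^(t/t½) = 100 atoms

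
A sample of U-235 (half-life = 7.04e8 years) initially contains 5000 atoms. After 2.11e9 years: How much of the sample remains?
N = N₀(1/2)^(t/t½) = 626.2 atoms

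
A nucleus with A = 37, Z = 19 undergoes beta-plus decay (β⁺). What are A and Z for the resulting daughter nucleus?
Daughter: A = 37, Z = 18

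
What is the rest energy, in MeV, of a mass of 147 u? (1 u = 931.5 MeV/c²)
E = mc² = 1.369e5 MeV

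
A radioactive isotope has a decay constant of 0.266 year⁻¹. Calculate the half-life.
t½ = ln(2)/λ = 2.606 years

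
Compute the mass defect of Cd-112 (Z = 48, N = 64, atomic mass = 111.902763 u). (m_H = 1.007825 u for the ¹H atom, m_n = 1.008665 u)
Δm = Z·m_H + N·m_n − M = 1.027 u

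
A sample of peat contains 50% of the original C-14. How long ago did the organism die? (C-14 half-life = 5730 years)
Age = t½ × log₂(1/ratio) = 5730 years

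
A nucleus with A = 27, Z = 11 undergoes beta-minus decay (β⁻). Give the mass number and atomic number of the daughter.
Daughter: A = 27, Z = 12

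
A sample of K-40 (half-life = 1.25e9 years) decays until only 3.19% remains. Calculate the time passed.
t = t½ × log₂(N₀/N) = 6.213e9 years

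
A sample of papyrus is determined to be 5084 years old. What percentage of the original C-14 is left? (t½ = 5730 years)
N/N₀ = (1/2)^(t/t½) = 0.5406 = 54.1%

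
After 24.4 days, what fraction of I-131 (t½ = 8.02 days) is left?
N/N₀ = (1/2)^(t/t½) = 0.1214 = 12.1%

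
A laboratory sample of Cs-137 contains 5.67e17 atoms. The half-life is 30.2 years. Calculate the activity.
A = λN = 1.301e16 decays/year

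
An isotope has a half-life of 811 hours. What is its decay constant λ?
λ = ln(2)/t½ = 8.547e-4 hour⁻¹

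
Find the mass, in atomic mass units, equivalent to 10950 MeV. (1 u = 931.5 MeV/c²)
m = E/c² = 11.76 u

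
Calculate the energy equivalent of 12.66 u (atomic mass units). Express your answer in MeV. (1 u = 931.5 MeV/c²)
E = mc² = 11790 MeV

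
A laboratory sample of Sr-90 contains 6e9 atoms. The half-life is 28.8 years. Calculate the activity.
A = λN = 1.444e8 decays/year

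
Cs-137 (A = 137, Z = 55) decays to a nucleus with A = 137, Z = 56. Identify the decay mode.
ΔA = 0, ΔZ = +1 ⇒ beta-minus decay (β⁻)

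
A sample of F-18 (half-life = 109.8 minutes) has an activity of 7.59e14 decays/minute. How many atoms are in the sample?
N = A/λ = 1.202e17 atoms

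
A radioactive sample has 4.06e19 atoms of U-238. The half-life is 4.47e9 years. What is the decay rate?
A = λN = 6.296e9 decays/year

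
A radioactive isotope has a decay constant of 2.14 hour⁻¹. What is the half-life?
t½ = ln(2)/λ = 0.3239 hours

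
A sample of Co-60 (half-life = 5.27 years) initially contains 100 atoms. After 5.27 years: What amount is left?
N = N₀(1/2)^(t/t½) = 50 atoms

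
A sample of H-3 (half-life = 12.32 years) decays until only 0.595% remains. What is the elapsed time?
t = t½ × log₂(N₀/N) = 91.08 years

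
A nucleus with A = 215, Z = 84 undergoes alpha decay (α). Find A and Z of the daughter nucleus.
Daughter: A = 211, Z = 82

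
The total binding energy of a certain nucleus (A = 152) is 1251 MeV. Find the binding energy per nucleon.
B.E./A = 1251/152 = 8.23 MeV/nucleon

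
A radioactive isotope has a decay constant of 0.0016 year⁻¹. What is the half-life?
t½ = ln(2)/λ = 433.2 years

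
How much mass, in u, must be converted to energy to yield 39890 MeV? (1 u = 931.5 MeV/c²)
m = E/c² = 42.82 u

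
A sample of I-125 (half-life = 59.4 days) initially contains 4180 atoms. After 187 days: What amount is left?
N = N₀(1/2)^(t/t½) = 471.5 atoms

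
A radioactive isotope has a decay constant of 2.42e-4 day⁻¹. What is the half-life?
t½ = ln(2)/λ = 2864 days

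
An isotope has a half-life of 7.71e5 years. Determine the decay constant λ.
λ = ln(2)/t½ = 8.99e-7 year⁻¹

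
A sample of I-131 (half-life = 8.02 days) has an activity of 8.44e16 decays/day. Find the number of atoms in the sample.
N = A/λ = 9.765e17 atoms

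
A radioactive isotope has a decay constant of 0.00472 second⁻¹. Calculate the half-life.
t½ = ln(2)/λ = 146.9 seconds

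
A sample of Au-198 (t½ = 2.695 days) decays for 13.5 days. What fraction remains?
N/N₀ = (1/2)^(t/t½) = 0.03105 = 3.1%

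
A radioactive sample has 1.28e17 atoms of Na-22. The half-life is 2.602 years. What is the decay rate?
A = λN = 3.41e16 decays/year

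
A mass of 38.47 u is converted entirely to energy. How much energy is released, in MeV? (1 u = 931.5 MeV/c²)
E = mc² = 35830 MeV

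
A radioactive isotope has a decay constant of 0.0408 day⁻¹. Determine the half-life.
t½ = ln(2)/λ = 16.99 days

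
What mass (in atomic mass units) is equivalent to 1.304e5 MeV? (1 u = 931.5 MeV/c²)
m = E/c² = 140 u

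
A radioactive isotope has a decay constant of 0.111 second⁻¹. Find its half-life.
t½ = ln(2)/λ = 6.245 seconds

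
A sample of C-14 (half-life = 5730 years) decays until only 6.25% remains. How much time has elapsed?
t = t½ × log₂(N₀/N) = 22920 years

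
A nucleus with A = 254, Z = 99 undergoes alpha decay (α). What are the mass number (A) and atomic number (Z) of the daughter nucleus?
Daughter: A = 250, Z = 97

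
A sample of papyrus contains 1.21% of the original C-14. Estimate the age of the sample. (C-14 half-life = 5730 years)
Age = t½ × log₂(1/ratio) = 36490 years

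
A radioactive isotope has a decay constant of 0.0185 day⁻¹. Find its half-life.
t½ = ln(2)/λ = 37.47 days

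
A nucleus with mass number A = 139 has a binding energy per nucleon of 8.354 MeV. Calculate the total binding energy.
B.E. = 8.354 × 139 = 1161 MeV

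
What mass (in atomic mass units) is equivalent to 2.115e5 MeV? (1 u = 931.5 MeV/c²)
m = E/c² = 227.1 u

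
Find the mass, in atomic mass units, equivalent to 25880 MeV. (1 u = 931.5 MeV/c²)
m = E/c² = 27.78 u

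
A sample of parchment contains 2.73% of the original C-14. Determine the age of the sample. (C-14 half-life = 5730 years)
Age = t½ × log₂(1/ratio) = 29770 years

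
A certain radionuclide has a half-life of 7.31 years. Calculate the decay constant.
λ = ln(2)/t½ = 0.09482 year⁻¹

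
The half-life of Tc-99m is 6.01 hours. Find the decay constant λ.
λ = ln(2)/t½ = 0.1153 hour⁻¹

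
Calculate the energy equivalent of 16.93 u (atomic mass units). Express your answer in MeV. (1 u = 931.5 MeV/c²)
E = mc² = 15770 MeV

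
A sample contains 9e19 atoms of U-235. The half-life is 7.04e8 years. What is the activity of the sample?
A = λN = 8.861e10 decays/year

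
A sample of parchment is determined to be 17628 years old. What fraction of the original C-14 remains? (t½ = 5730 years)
N/N₀ = (1/2)^(t/t½) = 0.1185 = 11.9%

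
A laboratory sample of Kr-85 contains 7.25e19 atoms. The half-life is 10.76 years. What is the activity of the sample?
A = λN = 4.67e18 decays/year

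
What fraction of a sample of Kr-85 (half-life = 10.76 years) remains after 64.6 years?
N/N₀ = (1/2)^(t/t½) = 0.01558 = 1.56%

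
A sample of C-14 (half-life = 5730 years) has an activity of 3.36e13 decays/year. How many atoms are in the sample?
N = A/λ = 2.778e17 atoms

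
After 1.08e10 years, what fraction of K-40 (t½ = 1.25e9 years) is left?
N/N₀ = (1/2)^(t/t½) = 0.002507 = 0.251%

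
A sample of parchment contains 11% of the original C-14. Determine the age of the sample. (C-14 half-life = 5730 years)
Age = t½ × log₂(1/ratio) = 18250 years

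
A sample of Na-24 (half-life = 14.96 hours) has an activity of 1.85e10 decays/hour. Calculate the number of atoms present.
N = A/λ = 3.993e11 atoms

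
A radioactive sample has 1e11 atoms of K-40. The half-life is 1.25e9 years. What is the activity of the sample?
A = λN = 55.45 decays/year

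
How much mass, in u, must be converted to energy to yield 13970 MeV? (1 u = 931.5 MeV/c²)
m = E/c² = 15 u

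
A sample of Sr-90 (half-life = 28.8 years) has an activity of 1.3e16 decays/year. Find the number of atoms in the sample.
N = A/λ = 5.401e17 atoms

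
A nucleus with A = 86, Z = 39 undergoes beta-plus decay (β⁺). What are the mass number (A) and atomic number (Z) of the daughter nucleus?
Daughter: A = 86, Z = 38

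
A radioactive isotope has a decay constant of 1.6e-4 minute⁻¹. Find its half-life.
t½ = ln(2)/λ = 4332 minutes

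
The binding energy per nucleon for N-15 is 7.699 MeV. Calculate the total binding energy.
B.E. = 7.699 × 15 = 115.5 MeV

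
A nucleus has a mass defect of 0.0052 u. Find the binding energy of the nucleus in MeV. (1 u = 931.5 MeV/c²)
B.E. = Δm × 931.5 = 4.844 MeV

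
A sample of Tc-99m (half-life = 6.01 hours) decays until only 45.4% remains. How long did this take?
t = t½ × log₂(N₀/N) = 6.847 hours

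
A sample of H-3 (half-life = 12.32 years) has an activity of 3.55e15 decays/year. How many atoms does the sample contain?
N = A/λ = 6.31e16 atoms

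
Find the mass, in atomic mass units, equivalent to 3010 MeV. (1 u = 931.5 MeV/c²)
m = E/c² = 3.231 u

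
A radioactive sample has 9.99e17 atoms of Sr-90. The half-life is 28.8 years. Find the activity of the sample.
A = λN = 2.404e16 decays/year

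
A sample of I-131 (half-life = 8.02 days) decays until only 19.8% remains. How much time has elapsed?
t = t½ × log₂(N₀/N) = 18.74 days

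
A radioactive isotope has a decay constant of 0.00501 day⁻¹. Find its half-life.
t½ = ln(2)/λ = 138.4 days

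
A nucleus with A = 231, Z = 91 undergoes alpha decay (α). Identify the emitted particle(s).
α particle = ⁴₂He (2 protons + 2 neutrons)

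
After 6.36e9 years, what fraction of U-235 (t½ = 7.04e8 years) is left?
N/N₀ = (1/2)^(t/t½) = 0.001908 = 0.191%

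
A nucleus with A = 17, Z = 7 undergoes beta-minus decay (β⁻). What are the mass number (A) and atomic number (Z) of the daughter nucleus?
Daughter: A = 17, Z = 8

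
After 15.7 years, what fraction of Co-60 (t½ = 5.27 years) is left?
N/N₀ = (1/2)^(t/t½) = 0.1268 = 12.7%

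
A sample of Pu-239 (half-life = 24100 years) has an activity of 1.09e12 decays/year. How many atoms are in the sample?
N = A/λ = 3.79e16 atoms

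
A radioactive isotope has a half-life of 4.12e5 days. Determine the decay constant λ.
λ = ln(2)/t½ = 1.682e-6 day⁻¹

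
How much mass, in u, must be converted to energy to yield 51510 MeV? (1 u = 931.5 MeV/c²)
m = E/c² = 55.3 u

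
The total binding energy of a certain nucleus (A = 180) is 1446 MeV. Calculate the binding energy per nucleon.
B.E./A = 1446/180 = 8.033 MeV/nucleon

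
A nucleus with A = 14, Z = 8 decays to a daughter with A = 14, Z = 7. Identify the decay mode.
ΔA = 0, ΔZ = -1 ⇒ beta-plus decay (β⁺) or electron capture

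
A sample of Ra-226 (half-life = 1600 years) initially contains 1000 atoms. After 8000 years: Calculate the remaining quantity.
N = N₀(1/2)^(t/t½) = 31.25 atoms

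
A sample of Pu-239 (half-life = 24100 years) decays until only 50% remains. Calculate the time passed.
t = t½ × log₂(N₀/N) = 24100 years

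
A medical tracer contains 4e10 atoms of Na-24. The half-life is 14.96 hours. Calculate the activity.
A = λN = 1.853e9 decays/hour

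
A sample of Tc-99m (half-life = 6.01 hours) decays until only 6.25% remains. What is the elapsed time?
t = t½ × log₂(N₀/N) = 24.04 hours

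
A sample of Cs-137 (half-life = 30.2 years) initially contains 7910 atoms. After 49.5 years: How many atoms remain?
N = N₀(1/2)^(t/t½) = 2540 atoms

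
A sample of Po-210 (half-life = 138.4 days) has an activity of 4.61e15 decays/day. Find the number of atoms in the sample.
N = A/λ = 9.205e17 atoms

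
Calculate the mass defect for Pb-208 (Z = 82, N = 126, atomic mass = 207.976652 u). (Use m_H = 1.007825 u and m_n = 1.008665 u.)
Δm = Z·m_H + N·m_n − M = 1.757 u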